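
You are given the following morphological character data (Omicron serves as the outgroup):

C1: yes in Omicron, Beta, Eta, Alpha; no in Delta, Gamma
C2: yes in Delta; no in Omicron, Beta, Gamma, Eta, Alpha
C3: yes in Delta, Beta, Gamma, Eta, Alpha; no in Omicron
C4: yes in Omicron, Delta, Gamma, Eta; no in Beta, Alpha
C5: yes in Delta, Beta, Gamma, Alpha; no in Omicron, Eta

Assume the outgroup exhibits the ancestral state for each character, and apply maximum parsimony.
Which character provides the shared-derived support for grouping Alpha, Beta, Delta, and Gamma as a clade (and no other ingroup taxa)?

C5

Character polarity is set by the outgroup: the derived state is whichever differs from the outgroup's state, so for C1, C4 the derived state is 'no', and for the remaining characters it is 'yes'.
C1 (derived state 'no') is shared by Delta and Gamma — a synapomorphy uniting that clade.
C2: derived state 'yes' in Delta only — an autapomorphy, so it tells us nothing about relationships among taxa.
All ingroup taxa share the derived state 'yes' for C3; it defines the ingroup but does not resolve relationships within it.
Only Alpha and Beta show the derived state 'no' for C4, supporting them as a clade.
C5: derived state 'yes' in Alpha, Beta, Delta, and Gamma only — synapomorphy for {Alpha, Beta, Delta, Gamma}.
Most parsimonious ingroup topology: (((Delta,Gamma),(Beta,Alpha)),Eta).
The clade {Alpha, Beta, Delta, Gamma} is supported by C5: its derived state 'yes' occurs in exactly those taxa and in no other taxon (including the outgroup).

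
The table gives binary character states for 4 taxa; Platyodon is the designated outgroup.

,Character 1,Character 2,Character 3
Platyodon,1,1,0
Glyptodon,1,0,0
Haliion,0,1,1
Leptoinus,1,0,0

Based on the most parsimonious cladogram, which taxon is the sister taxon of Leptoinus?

Glyptodon

Character polarity is set by the outgroup: the derived state is whichever differs from the outgroup's state, so for Character 1, Character 2 the derived state is '0', and for the remaining characters it is '1'.
Character 1: derived state '0' in Haliion only — an autapomorphy, so it tells us nothing about relationships among taxa.
Character 2 (derived state '0') is shared by Glyptodon and Leptoinus — a synapomorphy uniting that clade.
Character 3: derived state '1' in Haliion only — an autapomorphy, so it tells us nothing about relationships among taxa.
Most parsimonious ingroup topology: ((Glyptodon,Leptoinus),Haliion).
Leptoinus and Glyptodon form a cherry on this tree, so they are sister taxa.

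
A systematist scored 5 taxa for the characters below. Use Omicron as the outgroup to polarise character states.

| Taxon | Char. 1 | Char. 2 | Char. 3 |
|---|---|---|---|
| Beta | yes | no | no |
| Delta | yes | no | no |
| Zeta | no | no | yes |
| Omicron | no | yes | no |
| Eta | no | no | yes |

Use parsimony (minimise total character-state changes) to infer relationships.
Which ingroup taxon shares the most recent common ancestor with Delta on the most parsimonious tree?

Beta

Character polarity is set by the outgroup: the derived state is whichever differs from the outgroup's state, so for Char. 2 the derived state is 'no', and for the remaining characters it is 'yes'.
Char. 1 (derived state 'yes') is shared by Beta and Delta — a synapomorphy uniting that clade.
Char. 2 (derived state 'no') is shared by all ingroup taxa — unites the whole ingroup.
Char. 3 (derived state 'yes') is shared by Eta and Zeta — a synapomorphy uniting that clade.
Most parsimonious ingroup topology: ((Zeta,Eta),(Beta,Delta)).
Delta and Beta form a cherry on this tree, so they are sister taxa.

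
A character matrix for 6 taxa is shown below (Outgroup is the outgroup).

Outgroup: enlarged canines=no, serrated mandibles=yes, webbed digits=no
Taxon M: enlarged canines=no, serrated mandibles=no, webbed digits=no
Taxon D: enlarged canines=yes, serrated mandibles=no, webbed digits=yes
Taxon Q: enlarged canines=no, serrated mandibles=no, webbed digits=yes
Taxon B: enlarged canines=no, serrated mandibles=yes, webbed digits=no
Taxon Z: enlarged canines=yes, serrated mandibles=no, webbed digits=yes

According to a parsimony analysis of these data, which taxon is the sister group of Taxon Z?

Character polarity is set by the outgroup: the derived state is whichever differs from the outgroup's state, so for serrated mandibles the derived state is 'no', and for the remaining characters it is 'yes'.
enlarged canines (derived state 'yes') is shared by Taxon D and Taxon Z — a synapomorphy uniting that clade.
Only Taxon D, Taxon M, Taxon Q, and Taxon Z show the derived state 'no' for serrated mandibles, supporting them as a clade.
Only Taxon D, Taxon Q, and Taxon Z show the derived state 'yes' for webbed digits, supporting them as a clade.
Most parsimonious ingroup topology: ((Taxon M,((Taxon D,Taxon Z),Taxon Q)),Taxon B).
Taxon Z and Taxon D form a cherry on this tree, so they are sister taxa.

Taxon D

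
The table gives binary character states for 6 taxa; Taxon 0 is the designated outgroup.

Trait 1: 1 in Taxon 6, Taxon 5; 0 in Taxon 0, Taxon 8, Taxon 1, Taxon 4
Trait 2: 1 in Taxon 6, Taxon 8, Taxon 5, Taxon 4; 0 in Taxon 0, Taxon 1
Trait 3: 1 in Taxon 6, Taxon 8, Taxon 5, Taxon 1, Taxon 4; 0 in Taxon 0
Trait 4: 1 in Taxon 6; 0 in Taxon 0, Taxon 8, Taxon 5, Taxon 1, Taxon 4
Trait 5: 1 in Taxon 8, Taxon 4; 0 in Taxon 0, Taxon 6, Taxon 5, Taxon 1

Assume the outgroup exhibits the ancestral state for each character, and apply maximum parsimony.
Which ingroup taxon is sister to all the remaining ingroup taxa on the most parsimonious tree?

The outgroup has state '0' for every character, so '1' is the derived state throughout.
Only Taxon 5 and Taxon 6 show the derived state '1' for Trait 1, supporting them as a clade.
Trait 2: derived state '1' in Taxon 4, Taxon 5, Taxon 6, and Taxon 8 only — synapomorphy for {Taxon 4, Taxon 5, Taxon 6, Taxon 8}.
All ingroup taxa share the derived state '1' for Trait 3; it defines the ingroup but does not resolve relationships within it.
Trait 4 (derived state '1') is unique to Taxon 6 (autapomorphy; uninformative for grouping).
Only Taxon 4 and Taxon 8 show the derived state '1' for Trait 5, supporting them as a clade.
Most parsimonious ingroup topology: (((Taxon 6,Taxon 5),(Taxon 8,Taxon 4)),Taxon 1).
Taxon 1 is sister to the clade containing all other ingroup taxa, so it is the earliest-diverging (most basal) ingroup lineage.

Taxon 1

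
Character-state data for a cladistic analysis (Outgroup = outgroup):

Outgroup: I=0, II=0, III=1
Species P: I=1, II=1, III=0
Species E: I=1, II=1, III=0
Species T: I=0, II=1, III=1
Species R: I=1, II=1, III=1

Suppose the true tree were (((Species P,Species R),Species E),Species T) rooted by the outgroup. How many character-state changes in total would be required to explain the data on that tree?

4

Map each character onto (((Species P,Species R),Species E),Species T) (rooted by Outgroup) and count the minimum state changes it requires (Fitch parsimony):
I: 1; II: 1; III: 2.
Total tree length = 4.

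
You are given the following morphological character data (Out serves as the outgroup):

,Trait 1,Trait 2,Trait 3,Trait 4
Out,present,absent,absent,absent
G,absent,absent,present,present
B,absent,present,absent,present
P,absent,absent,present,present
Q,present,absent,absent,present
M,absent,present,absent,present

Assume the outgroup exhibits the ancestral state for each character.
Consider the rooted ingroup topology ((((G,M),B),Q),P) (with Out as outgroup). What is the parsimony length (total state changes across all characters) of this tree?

7

Map each character onto ((((G,M),B),Q),P) (rooted by Out) and count the minimum state changes it requires (Fitch parsimony):
Trait 1: 2; Trait 2: 2; Trait 3: 2; Trait 4: 1.
Total tree length = 7.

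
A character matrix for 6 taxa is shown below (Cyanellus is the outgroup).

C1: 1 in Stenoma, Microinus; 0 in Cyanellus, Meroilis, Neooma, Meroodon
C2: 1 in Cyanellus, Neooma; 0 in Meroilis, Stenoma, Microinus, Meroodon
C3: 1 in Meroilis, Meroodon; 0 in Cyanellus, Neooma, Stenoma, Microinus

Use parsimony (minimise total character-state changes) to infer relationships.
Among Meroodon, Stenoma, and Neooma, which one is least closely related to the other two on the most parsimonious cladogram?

Neooma

Character polarity is set by the outgroup: the derived state is whichever differs from the outgroup's state, so for C2 the derived state is '0', and for the remaining characters it is '1'.
C1 (derived state '1') is shared by Microinus and Stenoma — a synapomorphy uniting that clade.
Only Meroilis, Meroodon, Microinus, and Stenoma show the derived state '0' for C2, supporting them as a clade.
Only Meroilis and Meroodon show the derived state '1' for C3, supporting them as a clade.
Most parsimonious ingroup topology: (((Meroilis,Meroodon),(Stenoma,Microinus)),Neooma).
Stenoma and Meroodon share a more recent common ancestor with each other than either does with Neooma, so Neooma is the least closely related of the three.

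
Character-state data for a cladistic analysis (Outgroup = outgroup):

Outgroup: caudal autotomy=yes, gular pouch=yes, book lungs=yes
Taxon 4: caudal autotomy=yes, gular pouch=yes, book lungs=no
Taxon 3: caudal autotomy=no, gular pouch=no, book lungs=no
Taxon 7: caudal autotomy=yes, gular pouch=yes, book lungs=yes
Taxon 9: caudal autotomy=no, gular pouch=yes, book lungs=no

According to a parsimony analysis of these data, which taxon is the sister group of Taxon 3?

Taxon 9

The outgroup has state 'yes' for every character, so 'no' is the derived state throughout.
caudal autotomy (derived state 'no') is shared by Taxon 3 and Taxon 9 — a synapomorphy uniting that clade.
gular pouch: derived state 'no' in Taxon 3 only — an autapomorphy, so it tells us nothing about relationships among taxa.
Only Taxon 3, Taxon 4, and Taxon 9 show the derived state 'no' for book lungs, supporting them as a clade.
Most parsimonious ingroup topology: ((Taxon 4,(Taxon 3,Taxon 9)),Taxon 7).
Taxon 3 and Taxon 9 form a cherry on this tree, so they are sister taxa.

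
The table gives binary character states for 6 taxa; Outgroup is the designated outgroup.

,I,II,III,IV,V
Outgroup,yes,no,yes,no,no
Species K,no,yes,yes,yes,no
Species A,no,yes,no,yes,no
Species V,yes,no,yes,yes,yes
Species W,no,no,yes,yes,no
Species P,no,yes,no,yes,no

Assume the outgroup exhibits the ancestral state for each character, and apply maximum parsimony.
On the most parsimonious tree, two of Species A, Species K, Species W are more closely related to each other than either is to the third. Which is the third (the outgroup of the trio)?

Character polarity is set by the outgroup: the derived state is whichever differs from the outgroup's state, so for I, III the derived state is 'no', and for the remaining characters it is 'yes'.
I: derived state 'no' in Species A, Species K, Species P, and Species W only — synapomorphy for {Species A, Species K, Species P, Species W}.
II: derived state 'yes' in Species A, Species K, and Species P only — synapomorphy for {Species A, Species K, Species P}.
III (derived state 'no') is shared by Species A and Species P — a synapomorphy uniting that clade.
IV (derived state 'yes') is shared by all ingroup taxa — unites the whole ingroup.
V (derived state 'yes') is unique to Species V (autapomorphy; uninformative for grouping).
Most parsimonious ingroup topology: (((Species K,(Species A,Species P)),Species W),Species V).
Species K and Species A share a more recent common ancestor with each other than either does with Species W, so Species W is the least closely related of the three.

Species W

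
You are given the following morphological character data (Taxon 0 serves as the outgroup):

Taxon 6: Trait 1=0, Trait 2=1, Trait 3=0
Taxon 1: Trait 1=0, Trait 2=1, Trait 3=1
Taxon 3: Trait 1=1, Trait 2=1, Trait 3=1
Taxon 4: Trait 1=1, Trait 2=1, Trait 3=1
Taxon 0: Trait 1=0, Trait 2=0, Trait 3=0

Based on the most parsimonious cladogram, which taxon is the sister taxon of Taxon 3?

The outgroup has state '0' for every character, so '1' is the derived state throughout.
Trait 1: derived state '1' in Taxon 3 and Taxon 4 only — synapomorphy for {Taxon 3, Taxon 4}.
Trait 2 (derived state '1') is shared by all ingroup taxa — unites the whole ingroup.
Trait 3 (derived state '1') is shared by Taxon 1, Taxon 3, and Taxon 4 — a synapomorphy uniting that clade.
Most parsimonious ingroup topology: (Taxon 6,(Taxon 1,(Taxon 4,Taxon 3))).
Taxon 3 and Taxon 4 form a cherry on this tree, so they are sister taxa.

Taxon 4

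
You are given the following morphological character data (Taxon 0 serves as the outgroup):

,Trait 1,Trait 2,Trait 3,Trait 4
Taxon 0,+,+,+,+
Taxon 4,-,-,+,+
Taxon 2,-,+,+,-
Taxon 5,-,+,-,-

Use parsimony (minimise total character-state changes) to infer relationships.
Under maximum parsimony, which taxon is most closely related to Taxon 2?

The outgroup has state '+' for every character, so '-' is the derived state throughout.
All ingroup taxa share the derived state '-' for Trait 1; it defines the ingroup but does not resolve relationships within it.
Trait 2: derived state '-' in Taxon 4 only — an autapomorphy, so it tells us nothing about relationships among taxa.
Trait 3: derived state '-' in Taxon 5 only — an autapomorphy, so it tells us nothing about relationships among taxa.
Trait 4: derived state '-' in Taxon 2 and Taxon 5 only — synapomorphy for {Taxon 2, Taxon 5}.
Most parsimonious ingroup topology: (Taxon 4,(Taxon 2,Taxon 5)).
Taxon 2 and Taxon 5 form a cherry on this tree, so they are sister taxa.

Taxon 5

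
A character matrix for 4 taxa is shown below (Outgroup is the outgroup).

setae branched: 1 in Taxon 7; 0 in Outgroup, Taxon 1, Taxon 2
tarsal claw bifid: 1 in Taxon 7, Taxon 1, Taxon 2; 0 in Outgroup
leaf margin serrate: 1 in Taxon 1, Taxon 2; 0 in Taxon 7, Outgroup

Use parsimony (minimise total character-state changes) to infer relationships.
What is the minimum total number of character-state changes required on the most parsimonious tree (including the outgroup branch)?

The outgroup has state '0' for every character, so '1' is the derived state throughout.
setae branched: derived state '1' in Taxon 7 only — an autapomorphy, so it tells us nothing about relationships among taxa.
tarsal claw bifid (derived state '1') is shared by all ingroup taxa — unites the whole ingroup.
leaf margin serrate (derived state '1') is shared by Taxon 1 and Taxon 2 — a synapomorphy uniting that clade.
Most parsimonious ingroup topology: (Taxon 7,(Taxon 2,Taxon 1)).
Changes per character on this tree: setae branched: 1; tarsal claw bifid: 1; leaf margin serrate: 1.
Total = 3.

3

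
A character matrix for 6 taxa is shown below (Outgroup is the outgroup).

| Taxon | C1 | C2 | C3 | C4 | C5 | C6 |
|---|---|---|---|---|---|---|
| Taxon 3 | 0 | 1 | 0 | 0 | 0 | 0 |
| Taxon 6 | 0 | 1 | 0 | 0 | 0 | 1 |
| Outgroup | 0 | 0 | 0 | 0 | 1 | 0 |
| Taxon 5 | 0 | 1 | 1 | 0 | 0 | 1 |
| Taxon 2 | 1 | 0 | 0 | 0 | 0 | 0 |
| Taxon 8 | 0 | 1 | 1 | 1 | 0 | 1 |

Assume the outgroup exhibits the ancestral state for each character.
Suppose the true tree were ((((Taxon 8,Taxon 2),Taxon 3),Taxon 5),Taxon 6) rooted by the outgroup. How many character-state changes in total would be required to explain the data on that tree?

10

Map each character onto ((((Taxon 8,Taxon 2),Taxon 3),Taxon 5),Taxon 6) (rooted by Outgroup) and count the minimum state changes it requires (Fitch parsimony):
C1: 1; C2: 2; C3: 2; C4: 1; C5: 1; C6: 3.
Total tree length = 10.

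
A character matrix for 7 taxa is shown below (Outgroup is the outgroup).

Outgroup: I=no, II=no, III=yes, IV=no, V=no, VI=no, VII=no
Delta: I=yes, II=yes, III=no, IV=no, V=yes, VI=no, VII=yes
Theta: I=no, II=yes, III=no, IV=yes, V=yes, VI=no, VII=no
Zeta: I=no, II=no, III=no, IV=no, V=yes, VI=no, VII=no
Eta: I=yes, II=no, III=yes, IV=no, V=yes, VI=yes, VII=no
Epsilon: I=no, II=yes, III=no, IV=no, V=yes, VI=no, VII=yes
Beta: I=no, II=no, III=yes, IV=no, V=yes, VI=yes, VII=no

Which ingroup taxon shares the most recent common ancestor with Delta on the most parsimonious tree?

Character polarity is set by the outgroup: the derived state is whichever differs from the outgroup's state, so for III the derived state is 'no', and for the remaining characters it is 'yes'.
I groups Delta and Eta, which is incompatible with the clades supported by the remaining characters; treating it as convergent (homoplasy) costs fewer steps than any alternative tree.
Only Delta, Epsilon, and Theta show the derived state 'yes' for II, supporting them as a clade.
Only Delta, Epsilon, Theta, and Zeta show the derived state 'no' for III, supporting them as a clade.
IV: derived state 'yes' in Theta only — an autapomorphy, so it tells us nothing about relationships among taxa.
V (derived state 'yes') is shared by all ingroup taxa — unites the whole ingroup.
VI (derived state 'yes') is shared by Beta and Eta — a synapomorphy uniting that clade.
VII: derived state 'yes' in Delta and Epsilon only — synapomorphy for {Delta, Epsilon}.
Most parsimonious ingroup topology: ((((Delta,Epsilon),Theta),Zeta),(Eta,Beta)).
Delta and Epsilon form a cherry on this tree, so they are sister taxa.

Epsilon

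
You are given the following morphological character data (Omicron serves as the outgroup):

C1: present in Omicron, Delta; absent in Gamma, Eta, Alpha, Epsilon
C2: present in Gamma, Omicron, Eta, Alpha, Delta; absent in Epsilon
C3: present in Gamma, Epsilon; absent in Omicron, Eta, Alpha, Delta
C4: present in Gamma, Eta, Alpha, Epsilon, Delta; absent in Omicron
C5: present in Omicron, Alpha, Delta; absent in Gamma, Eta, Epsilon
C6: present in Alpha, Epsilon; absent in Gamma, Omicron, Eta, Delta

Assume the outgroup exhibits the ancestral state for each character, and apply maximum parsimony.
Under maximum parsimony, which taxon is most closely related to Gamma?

Epsilon

Character polarity is set by the outgroup: the derived state is whichever differs from the outgroup's state, so for C1, C2, C5 the derived state is 'absent', and for the remaining characters it is 'present'.
Only Alpha, Epsilon, Eta, and Gamma show the derived state 'absent' for C1, supporting them as a clade.
C2 (derived state 'absent') is unique to Epsilon (autapomorphy; uninformative for grouping).
Only Epsilon and Gamma show the derived state 'present' for C3, supporting them as a clade.
C4 (derived state 'present') is shared by all ingroup taxa — unites the whole ingroup.
C5: derived state 'absent' in Epsilon, Eta, and Gamma only — synapomorphy for {Epsilon, Eta, Gamma}.
C6 (state 'present') occurs in Alpha and Epsilon but conflicts with the nesting implied by the other characters — most parsimoniously interpreted as homoplasy.
Most parsimonious ingroup topology: ((((Gamma,Epsilon),Eta),Alpha),Delta).
Gamma and Epsilon form a cherry on this tree, so they are sister taxa.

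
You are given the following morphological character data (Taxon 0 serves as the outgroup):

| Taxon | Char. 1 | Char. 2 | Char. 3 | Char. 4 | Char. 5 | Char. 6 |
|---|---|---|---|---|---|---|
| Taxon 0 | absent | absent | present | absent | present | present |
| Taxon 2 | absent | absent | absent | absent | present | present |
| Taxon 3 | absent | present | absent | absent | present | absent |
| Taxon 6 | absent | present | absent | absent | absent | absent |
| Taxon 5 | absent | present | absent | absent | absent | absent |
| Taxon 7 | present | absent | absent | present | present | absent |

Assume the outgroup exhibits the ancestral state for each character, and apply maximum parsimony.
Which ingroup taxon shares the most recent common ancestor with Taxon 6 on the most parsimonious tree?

Taxon 5

Character polarity is set by the outgroup: the derived state is whichever differs from the outgroup's state, so for Char. 3, Char. 5, Char. 6 the derived state is 'absent', and for the remaining characters it is 'present'.
Char. 1: derived state 'present' in Taxon 7 only — an autapomorphy, so it tells us nothing about relationships among taxa.
Char. 2: derived state 'present' in Taxon 3, Taxon 5, and Taxon 6 only — synapomorphy for {Taxon 3, Taxon 5, Taxon 6}.
Char. 3 (derived state 'absent') is shared by all ingroup taxa — unites the whole ingroup.
Char. 4 (derived state 'present') is unique to Taxon 7 (autapomorphy; uninformative for grouping).
Only Taxon 5 and Taxon 6 show the derived state 'absent' for Char. 5, supporting them as a clade.
Char. 6: derived state 'absent' in Taxon 3, Taxon 5, Taxon 6, and Taxon 7 only — synapomorphy for {Taxon 3, Taxon 5, Taxon 6, Taxon 7}.
Most parsimonious ingroup topology: (Taxon 2,((Taxon 3,(Taxon 6,Taxon 5)),Taxon 7)).
Taxon 6 and Taxon 5 form a cherry on this tree, so they are sister taxa.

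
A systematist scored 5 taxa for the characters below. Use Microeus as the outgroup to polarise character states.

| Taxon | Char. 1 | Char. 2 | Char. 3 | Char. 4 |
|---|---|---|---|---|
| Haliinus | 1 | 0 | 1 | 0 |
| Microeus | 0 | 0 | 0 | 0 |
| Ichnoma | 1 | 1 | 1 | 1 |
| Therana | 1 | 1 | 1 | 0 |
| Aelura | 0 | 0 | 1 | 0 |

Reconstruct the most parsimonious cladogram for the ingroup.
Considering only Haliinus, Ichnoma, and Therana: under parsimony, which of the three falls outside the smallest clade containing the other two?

Haliinus

The outgroup has state '0' for every character, so '1' is the derived state throughout.
Char. 1 (derived state '1') is shared by Haliinus, Ichnoma, and Therana — a synapomorphy uniting that clade.
Only Ichnoma and Therana show the derived state '1' for Char. 2, supporting them as a clade.
All ingroup taxa share the derived state '1' for Char. 3; it defines the ingroup but does not resolve relationships within it.
Char. 4 (derived state '1') is unique to Ichnoma (autapomorphy; uninformative for grouping).
Most parsimonious ingroup topology: (((Therana,Ichnoma),Haliinus),Aelura).
Ichnoma and Therana share a more recent common ancestor with each other than either does with Haliinus, so Haliinus is the least closely related of the three.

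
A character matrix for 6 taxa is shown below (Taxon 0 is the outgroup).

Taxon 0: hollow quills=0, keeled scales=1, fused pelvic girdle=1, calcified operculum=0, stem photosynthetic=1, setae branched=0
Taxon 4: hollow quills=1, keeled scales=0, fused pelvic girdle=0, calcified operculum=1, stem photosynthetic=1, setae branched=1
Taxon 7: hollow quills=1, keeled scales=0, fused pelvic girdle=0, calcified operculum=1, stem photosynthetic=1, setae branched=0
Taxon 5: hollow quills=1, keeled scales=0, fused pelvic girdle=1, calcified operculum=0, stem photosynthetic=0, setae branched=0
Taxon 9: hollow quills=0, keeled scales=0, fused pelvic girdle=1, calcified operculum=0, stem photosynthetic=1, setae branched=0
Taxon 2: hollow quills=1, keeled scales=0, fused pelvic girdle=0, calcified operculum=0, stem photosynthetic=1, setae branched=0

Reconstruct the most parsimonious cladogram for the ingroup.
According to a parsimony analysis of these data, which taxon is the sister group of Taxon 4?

Character polarity is set by the outgroup: the derived state is whichever differs from the outgroup's state, so for keeled scales, fused pelvic girdle, stem photosynthetic the derived state is '0', and for the remaining characters it is '1'.
hollow quills (derived state '1') is shared by Taxon 2, Taxon 4, Taxon 5, and Taxon 7 — a synapomorphy uniting that clade.
All ingroup taxa share the derived state '0' for keeled scales; it defines the ingroup but does not resolve relationships within it.
fused pelvic girdle: derived state '0' in Taxon 2, Taxon 4, and Taxon 7 only — synapomorphy for {Taxon 2, Taxon 4, Taxon 7}.
calcified operculum (derived state '1') is shared by Taxon 4 and Taxon 7 — a synapomorphy uniting that clade.
stem photosynthetic: derived state '0' in Taxon 5 only — an autapomorphy, so it tells us nothing about relationships among taxa.
setae branched: derived state '1' in Taxon 4 only — an autapomorphy, so it tells us nothing about relationships among taxa.
Most parsimonious ingroup topology: ((((Taxon 4,Taxon 7),Taxon 2),Taxon 5),Taxon 9).
Taxon 4 and Taxon 7 form a cherry on this tree, so they are sister taxa.

Taxon 7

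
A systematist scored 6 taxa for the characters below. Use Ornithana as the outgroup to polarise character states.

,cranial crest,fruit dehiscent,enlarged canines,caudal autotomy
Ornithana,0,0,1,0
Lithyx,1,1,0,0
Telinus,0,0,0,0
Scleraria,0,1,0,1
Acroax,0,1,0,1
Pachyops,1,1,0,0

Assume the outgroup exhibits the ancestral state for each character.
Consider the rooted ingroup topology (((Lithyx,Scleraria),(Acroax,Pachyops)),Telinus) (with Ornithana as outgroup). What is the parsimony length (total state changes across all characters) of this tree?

6

Map each character onto (((Lithyx,Scleraria),(Acroax,Pachyops)),Telinus) (rooted by Ornithana) and count the minimum state changes it requires (Fitch parsimony):
cranial crest: 2; fruit dehiscent: 1; enlarged canines: 1; caudal autotomy: 2.
Total tree length = 6.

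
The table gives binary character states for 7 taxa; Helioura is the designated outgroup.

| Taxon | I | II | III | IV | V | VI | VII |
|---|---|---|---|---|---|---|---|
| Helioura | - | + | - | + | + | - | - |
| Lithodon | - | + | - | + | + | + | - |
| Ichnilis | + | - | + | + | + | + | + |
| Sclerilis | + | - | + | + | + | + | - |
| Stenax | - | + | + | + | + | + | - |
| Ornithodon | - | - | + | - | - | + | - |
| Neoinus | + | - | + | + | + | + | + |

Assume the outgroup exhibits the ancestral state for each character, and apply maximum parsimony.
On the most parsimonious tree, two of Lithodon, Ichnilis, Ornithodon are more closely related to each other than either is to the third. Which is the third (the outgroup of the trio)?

Lithodon

Character polarity is set by the outgroup: the derived state is whichever differs from the outgroup's state, so for II, IV, V the derived state is '-', and for the remaining characters it is '+'.
I (derived state '+') is shared by Ichnilis, Neoinus, and Sclerilis — a synapomorphy uniting that clade.
Only Ichnilis, Neoinus, Ornithodon, and Sclerilis show the derived state '-' for II, supporting them as a clade.
Only Ichnilis, Neoinus, Ornithodon, Sclerilis, and Stenax show the derived state '+' for III, supporting them as a clade.
IV (derived state '-') is unique to Ornithodon (autapomorphy; uninformative for grouping).
V (derived state '-') is unique to Ornithodon (autapomorphy; uninformative for grouping).
All ingroup taxa share the derived state '+' for VI; it defines the ingroup but does not resolve relationships within it.
VII (derived state '+') is shared by Ichnilis and Neoinus — a synapomorphy uniting that clade.
Most parsimonious ingroup topology: (Lithodon,((((Ichnilis,Neoinus),Sclerilis),Ornithodon),Stenax)).
Ichnilis and Ornithodon share a more recent common ancestor with each other than either does with Lithodon, so Lithodon is the least closely related of the three.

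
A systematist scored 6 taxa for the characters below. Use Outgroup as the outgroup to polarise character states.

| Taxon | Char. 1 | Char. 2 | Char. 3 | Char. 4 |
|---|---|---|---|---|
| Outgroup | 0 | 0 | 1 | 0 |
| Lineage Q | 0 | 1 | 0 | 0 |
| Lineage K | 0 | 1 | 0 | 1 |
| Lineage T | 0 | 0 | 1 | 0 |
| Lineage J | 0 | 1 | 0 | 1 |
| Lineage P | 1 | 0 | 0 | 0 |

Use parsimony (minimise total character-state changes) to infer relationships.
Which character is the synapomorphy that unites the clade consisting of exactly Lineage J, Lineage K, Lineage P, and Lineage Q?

Character polarity is set by the outgroup: the derived state is whichever differs from the outgroup's state, so for Char. 3 the derived state is '0', and for the remaining characters it is '1'.
Char. 1: derived state '1' in Lineage P only — an autapomorphy, so it tells us nothing about relationships among taxa.
Only Lineage J, Lineage K, and Lineage Q show the derived state '1' for Char. 2, supporting them as a clade.
Char. 3 (derived state '0') is shared by Lineage J, Lineage K, Lineage P, and Lineage Q — a synapomorphy uniting that clade.
Char. 4 (derived state '1') is shared by Lineage J and Lineage K — a synapomorphy uniting that clade.
Most parsimonious ingroup topology: (((Lineage Q,(Lineage K,Lineage J)),Lineage P),Lineage T).
The clade {Lineage J, Lineage K, Lineage P, Lineage Q} is supported by Char. 3: its derived state '0' occurs in exactly those taxa and in no other taxon (including the outgroup).

Char. 3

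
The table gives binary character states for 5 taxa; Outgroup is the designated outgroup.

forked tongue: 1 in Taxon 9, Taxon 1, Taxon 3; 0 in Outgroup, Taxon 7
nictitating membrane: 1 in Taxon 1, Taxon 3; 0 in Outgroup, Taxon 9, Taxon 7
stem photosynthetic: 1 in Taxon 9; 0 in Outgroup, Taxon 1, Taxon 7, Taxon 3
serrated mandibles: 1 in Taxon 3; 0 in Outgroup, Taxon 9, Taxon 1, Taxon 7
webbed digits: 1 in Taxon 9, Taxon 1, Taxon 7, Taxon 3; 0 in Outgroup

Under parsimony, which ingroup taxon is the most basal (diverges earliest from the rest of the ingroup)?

The outgroup has state '0' for every character, so '1' is the derived state throughout.
forked tongue: derived state '1' in Taxon 1, Taxon 3, and Taxon 9 only — synapomorphy for {Taxon 1, Taxon 3, Taxon 9}.
nictitating membrane: derived state '1' in Taxon 1 and Taxon 3 only — synapomorphy for {Taxon 1, Taxon 3}.
stem photosynthetic (derived state '1') is unique to Taxon 9 (autapomorphy; uninformative for grouping).
serrated mandibles (derived state '1') is unique to Taxon 3 (autapomorphy; uninformative for grouping).
webbed digits (derived state '1') is shared by all ingroup taxa — unites the whole ingroup.
Most parsimonious ingroup topology: ((Taxon 9,(Taxon 1,Taxon 3)),Taxon 7).
Taxon 7 is sister to the clade containing all other ingroup taxa, so it is the earliest-diverging (most basal) ingroup lineage.

Taxon 7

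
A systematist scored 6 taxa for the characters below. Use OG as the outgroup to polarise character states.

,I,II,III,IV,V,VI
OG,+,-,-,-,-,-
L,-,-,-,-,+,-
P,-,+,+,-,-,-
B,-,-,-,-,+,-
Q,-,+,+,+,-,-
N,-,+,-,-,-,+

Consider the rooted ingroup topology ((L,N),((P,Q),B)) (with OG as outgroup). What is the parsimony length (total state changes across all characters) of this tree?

8

Map each character onto ((L,N),((P,Q),B)) (rooted by OG) and count the minimum state changes it requires (Fitch parsimony):
I: 1; II: 2; III: 1; IV: 1; V: 2; VI: 1.
Total tree length = 8.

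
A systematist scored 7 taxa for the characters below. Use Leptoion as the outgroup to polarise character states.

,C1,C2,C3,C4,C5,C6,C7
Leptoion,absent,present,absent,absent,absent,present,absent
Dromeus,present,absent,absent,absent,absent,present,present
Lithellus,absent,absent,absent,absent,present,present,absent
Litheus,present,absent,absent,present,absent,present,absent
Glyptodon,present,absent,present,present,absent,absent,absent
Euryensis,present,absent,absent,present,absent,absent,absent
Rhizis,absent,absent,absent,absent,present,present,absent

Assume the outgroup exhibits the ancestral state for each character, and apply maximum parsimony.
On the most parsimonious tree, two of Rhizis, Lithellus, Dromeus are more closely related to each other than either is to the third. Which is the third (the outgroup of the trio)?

Character polarity is set by the outgroup: the derived state is whichever differs from the outgroup's state, so for C2, C6 the derived state is 'absent', and for the remaining characters it is 'present'.
Only Dromeus, Euryensis, Glyptodon, and Litheus show the derived state 'present' for C1, supporting them as a clade.
All ingroup taxa share the derived state 'absent' for C2; it defines the ingroup but does not resolve relationships within it.
C3 (derived state 'present') is unique to Glyptodon (autapomorphy; uninformative for grouping).
Only Euryensis, Glyptodon, and Litheus show the derived state 'present' for C4, supporting them as a clade.
C5 (derived state 'present') is shared by Lithellus and Rhizis — a synapomorphy uniting that clade.
C6 (derived state 'absent') is shared by Euryensis and Glyptodon — a synapomorphy uniting that clade.
C7: derived state 'present' in Dromeus only — an autapomorphy, so it tells us nothing about relationships among taxa.
Most parsimonious ingroup topology: ((Dromeus,(Litheus,(Glyptodon,Euryensis))),(Lithellus,Rhizis)).
Rhizis and Lithellus share a more recent common ancestor with each other than either does with Dromeus, so Dromeus is the least closely related of the three.

Dromeus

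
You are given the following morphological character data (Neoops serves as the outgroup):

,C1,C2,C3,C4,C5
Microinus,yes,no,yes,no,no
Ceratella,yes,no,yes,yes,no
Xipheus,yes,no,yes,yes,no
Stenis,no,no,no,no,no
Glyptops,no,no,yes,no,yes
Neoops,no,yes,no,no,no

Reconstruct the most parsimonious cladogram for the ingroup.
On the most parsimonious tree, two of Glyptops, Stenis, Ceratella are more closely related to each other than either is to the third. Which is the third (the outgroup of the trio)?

Character polarity is set by the outgroup: the derived state is whichever differs from the outgroup's state, so for C2 the derived state is 'no', and for the remaining characters it is 'yes'.
Only Ceratella, Microinus, and Xipheus show the derived state 'yes' for C1, supporting them as a clade.
All ingroup taxa share the derived state 'no' for C2; it defines the ingroup but does not resolve relationships within it.
C3 (derived state 'yes') is shared by Ceratella, Glyptops, Microinus, and Xipheus — a synapomorphy uniting that clade.
C4 (derived state 'yes') is shared by Ceratella and Xipheus — a synapomorphy uniting that clade.
C5: derived state 'yes' in Glyptops only — an autapomorphy, so it tells us nothing about relationships among taxa.
Most parsimonious ingroup topology: ((((Ceratella,Xipheus),Microinus),Glyptops),Stenis).
Glyptops and Ceratella share a more recent common ancestor with each other than either does with Stenis, so Stenis is the least closely related of the three.

Stenis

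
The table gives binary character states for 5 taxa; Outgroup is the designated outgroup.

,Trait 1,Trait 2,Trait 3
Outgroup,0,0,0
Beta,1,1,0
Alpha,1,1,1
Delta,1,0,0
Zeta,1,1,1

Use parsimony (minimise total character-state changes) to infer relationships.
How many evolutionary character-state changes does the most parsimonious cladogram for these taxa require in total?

3

The outgroup has state '0' for every character, so '1' is the derived state throughout.
Trait 1 (derived state '1') is shared by all ingroup taxa — unites the whole ingroup.
Trait 2 (derived state '1') is shared by Alpha, Beta, and Zeta — a synapomorphy uniting that clade.
Trait 3: derived state '1' in Alpha and Zeta only — synapomorphy for {Alpha, Zeta}.
Most parsimonious ingroup topology: ((Beta,(Alpha,Zeta)),Delta).
Changes per character on this tree: Trait 1: 1; Trait 2: 1; Trait 3: 1.
Total = 3.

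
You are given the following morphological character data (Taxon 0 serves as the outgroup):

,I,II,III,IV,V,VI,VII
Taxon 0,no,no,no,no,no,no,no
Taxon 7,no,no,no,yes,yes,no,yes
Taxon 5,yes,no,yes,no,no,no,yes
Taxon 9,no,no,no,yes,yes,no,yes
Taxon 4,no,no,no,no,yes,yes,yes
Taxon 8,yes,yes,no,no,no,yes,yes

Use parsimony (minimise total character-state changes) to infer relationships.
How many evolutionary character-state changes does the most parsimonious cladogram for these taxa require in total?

The outgroup has state 'no' for every character, so 'yes' is the derived state throughout.
I: derived state 'yes' in Taxon 5 and Taxon 8 only — synapomorphy for {Taxon 5, Taxon 8}.
II (derived state 'yes') is unique to Taxon 8 (autapomorphy; uninformative for grouping).
III: derived state 'yes' in Taxon 5 only — an autapomorphy, so it tells us nothing about relationships among taxa.
Only Taxon 7 and Taxon 9 show the derived state 'yes' for IV, supporting them as a clade.
V: derived state 'yes' in Taxon 4, Taxon 7, and Taxon 9 only — synapomorphy for {Taxon 4, Taxon 7, Taxon 9}.
VI (state 'yes') occurs in Taxon 4 and Taxon 8 but conflicts with the nesting implied by the other characters — most parsimoniously interpreted as homoplasy.
VII (derived state 'yes') is shared by all ingroup taxa — unites the whole ingroup.
Most parsimonious ingroup topology: (((Taxon 7,Taxon 9),Taxon 4),(Taxon 5,Taxon 8)).
Changes per character on this tree: I: 1; II: 1; III: 1; IV: 1; V: 1; VI: 2; VII: 1.
Total = 8.

8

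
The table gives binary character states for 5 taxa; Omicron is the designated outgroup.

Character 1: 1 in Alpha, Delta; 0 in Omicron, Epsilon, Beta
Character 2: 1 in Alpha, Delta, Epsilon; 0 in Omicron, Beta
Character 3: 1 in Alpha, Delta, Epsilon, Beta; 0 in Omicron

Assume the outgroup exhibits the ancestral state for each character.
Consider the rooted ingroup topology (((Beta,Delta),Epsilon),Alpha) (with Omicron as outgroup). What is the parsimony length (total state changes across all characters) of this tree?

5

Map each character onto (((Beta,Delta),Epsilon),Alpha) (rooted by Omicron) and count the minimum state changes it requires (Fitch parsimony):
Character 1: 2; Character 2: 2; Character 3: 1.
Total tree length = 5.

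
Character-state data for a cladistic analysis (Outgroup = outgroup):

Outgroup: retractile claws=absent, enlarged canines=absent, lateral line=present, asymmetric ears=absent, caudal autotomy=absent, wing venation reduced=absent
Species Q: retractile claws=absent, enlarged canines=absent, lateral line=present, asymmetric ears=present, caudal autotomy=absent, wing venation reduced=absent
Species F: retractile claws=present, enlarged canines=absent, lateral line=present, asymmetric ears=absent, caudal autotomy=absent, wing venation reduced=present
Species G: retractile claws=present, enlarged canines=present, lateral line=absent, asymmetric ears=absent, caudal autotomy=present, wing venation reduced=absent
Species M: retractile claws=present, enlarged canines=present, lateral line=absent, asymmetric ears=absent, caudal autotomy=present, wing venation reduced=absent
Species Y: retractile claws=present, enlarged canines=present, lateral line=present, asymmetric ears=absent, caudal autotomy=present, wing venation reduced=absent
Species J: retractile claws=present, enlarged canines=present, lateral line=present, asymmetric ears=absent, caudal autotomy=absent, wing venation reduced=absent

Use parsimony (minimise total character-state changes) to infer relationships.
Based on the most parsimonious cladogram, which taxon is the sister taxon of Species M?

Character polarity is set by the outgroup: the derived state is whichever differs from the outgroup's state, so for lateral line the derived state is 'absent', and for the remaining characters it is 'present'.
retractile claws (derived state 'present') is shared by Species F, Species G, Species J, Species M, and Species Y — a synapomorphy uniting that clade.
enlarged canines (derived state 'present') is shared by Species G, Species J, Species M, and Species Y — a synapomorphy uniting that clade.
lateral line: derived state 'absent' in Species G and Species M only — synapomorphy for {Species G, Species M}.
asymmetric ears: derived state 'present' in Species Q only — an autapomorphy, so it tells us nothing about relationships among taxa.
caudal autotomy (derived state 'present') is shared by Species G, Species M, and Species Y — a synapomorphy uniting that clade.
wing venation reduced: derived state 'present' in Species F only — an autapomorphy, so it tells us nothing about relationships among taxa.
Most parsimonious ingroup topology: (Species Q,(Species F,(((Species G,Species M),Species Y),Species J))).
Species M and Species G form a cherry on this tree, so they are sister taxa.

Species G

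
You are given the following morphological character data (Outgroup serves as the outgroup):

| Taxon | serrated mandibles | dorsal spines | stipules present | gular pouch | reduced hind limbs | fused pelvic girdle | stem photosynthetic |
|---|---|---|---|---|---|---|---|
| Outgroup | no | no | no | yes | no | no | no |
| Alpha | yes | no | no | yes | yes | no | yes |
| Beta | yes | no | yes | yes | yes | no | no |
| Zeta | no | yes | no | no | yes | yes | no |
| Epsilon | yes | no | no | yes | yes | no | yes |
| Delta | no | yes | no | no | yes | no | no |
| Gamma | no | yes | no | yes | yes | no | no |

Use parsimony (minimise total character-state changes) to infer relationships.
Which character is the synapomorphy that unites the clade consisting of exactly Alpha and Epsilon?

stem photosynthetic

Character polarity is set by the outgroup: the derived state is whichever differs from the outgroup's state, so for gular pouch the derived state is 'no', and for the remaining characters it is 'yes'.
serrated mandibles (derived state 'yes') is shared by Alpha, Beta, and Epsilon — a synapomorphy uniting that clade.
dorsal spines (derived state 'yes') is shared by Delta, Gamma, and Zeta — a synapomorphy uniting that clade.
stipules present: derived state 'yes' in Beta only — an autapomorphy, so it tells us nothing about relationships among taxa.
gular pouch: derived state 'no' in Delta and Zeta only — synapomorphy for {Delta, Zeta}.
reduced hind limbs (derived state 'yes') is shared by all ingroup taxa — unites the whole ingroup.
fused pelvic girdle (derived state 'yes') is unique to Zeta (autapomorphy; uninformative for grouping).
Only Alpha and Epsilon show the derived state 'yes' for stem photosynthetic, supporting them as a clade.
Most parsimonious ingroup topology: (((Alpha,Epsilon),Beta),((Zeta,Delta),Gamma)).
The clade {Alpha, Epsilon} is supported by stem photosynthetic: its derived state 'yes' occurs in exactly those taxa and in no other taxon (including the outgroup).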